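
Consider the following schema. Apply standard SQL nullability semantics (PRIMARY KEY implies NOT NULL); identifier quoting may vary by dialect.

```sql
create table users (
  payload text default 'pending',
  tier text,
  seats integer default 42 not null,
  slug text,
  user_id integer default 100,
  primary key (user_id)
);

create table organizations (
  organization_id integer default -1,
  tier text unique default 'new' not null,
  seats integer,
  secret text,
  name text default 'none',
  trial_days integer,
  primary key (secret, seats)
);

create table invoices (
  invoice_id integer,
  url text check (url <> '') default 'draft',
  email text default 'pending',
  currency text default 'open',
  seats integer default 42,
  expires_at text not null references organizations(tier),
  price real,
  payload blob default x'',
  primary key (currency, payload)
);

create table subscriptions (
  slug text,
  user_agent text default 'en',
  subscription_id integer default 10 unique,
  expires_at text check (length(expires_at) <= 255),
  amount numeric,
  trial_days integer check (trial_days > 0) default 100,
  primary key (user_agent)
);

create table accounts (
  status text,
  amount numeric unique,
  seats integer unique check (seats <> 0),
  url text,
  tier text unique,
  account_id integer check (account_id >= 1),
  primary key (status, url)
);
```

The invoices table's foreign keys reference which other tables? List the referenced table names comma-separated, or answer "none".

- expires_at REFERENCES organizations(tier).

organizations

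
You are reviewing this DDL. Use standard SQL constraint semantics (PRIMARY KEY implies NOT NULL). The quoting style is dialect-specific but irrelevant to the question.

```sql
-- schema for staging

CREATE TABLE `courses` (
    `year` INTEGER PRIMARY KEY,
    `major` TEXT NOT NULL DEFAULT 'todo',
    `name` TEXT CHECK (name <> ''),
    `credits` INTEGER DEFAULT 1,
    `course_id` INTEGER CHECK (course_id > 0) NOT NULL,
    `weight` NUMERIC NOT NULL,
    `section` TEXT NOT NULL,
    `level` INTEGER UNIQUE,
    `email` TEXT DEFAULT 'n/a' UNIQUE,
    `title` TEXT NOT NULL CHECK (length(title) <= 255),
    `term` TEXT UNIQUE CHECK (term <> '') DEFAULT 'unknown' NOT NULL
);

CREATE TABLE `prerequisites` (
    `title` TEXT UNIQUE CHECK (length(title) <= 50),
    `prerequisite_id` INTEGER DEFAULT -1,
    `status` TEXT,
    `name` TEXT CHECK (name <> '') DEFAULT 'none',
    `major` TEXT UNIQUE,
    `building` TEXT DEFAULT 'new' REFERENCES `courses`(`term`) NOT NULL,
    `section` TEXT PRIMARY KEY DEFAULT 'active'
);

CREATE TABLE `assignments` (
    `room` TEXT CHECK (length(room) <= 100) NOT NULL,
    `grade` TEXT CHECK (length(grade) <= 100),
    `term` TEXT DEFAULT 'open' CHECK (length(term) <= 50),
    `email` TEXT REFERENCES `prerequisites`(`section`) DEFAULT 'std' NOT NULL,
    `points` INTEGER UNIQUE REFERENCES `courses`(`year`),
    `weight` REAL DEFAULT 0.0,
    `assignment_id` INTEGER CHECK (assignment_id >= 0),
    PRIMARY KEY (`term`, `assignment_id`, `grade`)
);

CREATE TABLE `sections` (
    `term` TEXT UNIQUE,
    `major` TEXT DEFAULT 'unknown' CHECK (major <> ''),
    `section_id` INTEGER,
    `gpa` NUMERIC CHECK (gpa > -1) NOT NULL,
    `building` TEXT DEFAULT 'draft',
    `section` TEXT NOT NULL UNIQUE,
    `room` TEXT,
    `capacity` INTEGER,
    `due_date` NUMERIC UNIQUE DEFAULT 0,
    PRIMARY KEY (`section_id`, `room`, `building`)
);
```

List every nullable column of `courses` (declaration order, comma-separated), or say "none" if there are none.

- year: part of the PRIMARY KEY, which implies NOT NULL → not nullable.
- major: declared NOT NULL → not nullable.
- name: CHECK does not forbid NULL (a CHECK constraint passes when its expression is NULL) → nullable.
- credits: DEFAULT only fills an omitted column; an explicit NULL is still allowed → nullable.
- course_id: declared NOT NULL → not nullable.
- weight: declared NOT NULL → not nullable.
- section: declared NOT NULL → not nullable.
- level: UNIQUE does not imply NOT NULL → nullable.
- email: UNIQUE does not imply NOT NULL → nullable.
- title: declared NOT NULL → not nullable.
- term: declared NOT NULL → not nullable.

name, credits, level, email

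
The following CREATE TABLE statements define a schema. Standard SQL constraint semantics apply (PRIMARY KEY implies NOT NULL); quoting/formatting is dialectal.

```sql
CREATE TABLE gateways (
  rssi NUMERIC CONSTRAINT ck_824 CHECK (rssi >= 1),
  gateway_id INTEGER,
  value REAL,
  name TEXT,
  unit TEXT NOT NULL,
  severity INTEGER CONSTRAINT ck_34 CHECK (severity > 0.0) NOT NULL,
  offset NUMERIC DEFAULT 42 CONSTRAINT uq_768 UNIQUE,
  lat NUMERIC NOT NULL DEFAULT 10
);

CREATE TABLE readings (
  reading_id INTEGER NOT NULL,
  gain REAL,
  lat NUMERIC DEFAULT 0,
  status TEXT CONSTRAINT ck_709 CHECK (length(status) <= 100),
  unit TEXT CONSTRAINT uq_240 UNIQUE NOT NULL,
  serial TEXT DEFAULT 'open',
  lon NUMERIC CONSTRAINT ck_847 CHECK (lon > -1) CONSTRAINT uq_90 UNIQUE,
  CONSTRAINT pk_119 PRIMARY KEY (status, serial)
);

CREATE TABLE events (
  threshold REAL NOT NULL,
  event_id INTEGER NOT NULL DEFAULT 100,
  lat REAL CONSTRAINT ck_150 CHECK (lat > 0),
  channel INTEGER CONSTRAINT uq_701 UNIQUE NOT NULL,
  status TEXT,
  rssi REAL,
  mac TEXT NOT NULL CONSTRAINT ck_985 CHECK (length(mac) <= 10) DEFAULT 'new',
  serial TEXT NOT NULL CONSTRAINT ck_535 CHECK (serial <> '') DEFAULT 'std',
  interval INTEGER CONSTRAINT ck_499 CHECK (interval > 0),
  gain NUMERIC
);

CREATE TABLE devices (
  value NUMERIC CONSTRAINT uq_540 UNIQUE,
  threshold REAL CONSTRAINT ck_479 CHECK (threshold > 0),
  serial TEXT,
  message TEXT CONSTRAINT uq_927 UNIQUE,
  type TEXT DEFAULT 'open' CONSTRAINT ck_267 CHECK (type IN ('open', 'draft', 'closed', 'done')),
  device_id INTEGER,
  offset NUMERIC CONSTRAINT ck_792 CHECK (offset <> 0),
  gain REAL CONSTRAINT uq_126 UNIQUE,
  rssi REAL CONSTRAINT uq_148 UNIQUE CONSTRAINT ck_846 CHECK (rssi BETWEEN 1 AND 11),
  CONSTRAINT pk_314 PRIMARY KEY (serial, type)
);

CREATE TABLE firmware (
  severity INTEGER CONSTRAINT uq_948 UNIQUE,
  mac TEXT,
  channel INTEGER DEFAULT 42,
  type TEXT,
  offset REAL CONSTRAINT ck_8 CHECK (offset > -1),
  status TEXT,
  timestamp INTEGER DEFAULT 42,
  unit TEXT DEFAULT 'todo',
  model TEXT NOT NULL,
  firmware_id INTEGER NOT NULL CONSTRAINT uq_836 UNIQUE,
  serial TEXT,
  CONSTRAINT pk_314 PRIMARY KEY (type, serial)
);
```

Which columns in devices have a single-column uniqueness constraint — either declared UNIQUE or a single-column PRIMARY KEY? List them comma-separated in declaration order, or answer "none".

value, message, gain, rssi

- value: declared UNIQUE → unique.
- threshold: no UNIQUE or single-column PK constraint.
- serial: part of a composite PRIMARY KEY — only the tuple is unique, not this column on its own.
- message: declared UNIQUE → unique.
- type: part of a composite PRIMARY KEY — only the tuple is unique, not this column on its own.
- device_id: no UNIQUE or single-column PK constraint.
- offset: no UNIQUE or single-column PK constraint.
- gain: declared UNIQUE → unique.
- rssi: declared UNIQUE → unique.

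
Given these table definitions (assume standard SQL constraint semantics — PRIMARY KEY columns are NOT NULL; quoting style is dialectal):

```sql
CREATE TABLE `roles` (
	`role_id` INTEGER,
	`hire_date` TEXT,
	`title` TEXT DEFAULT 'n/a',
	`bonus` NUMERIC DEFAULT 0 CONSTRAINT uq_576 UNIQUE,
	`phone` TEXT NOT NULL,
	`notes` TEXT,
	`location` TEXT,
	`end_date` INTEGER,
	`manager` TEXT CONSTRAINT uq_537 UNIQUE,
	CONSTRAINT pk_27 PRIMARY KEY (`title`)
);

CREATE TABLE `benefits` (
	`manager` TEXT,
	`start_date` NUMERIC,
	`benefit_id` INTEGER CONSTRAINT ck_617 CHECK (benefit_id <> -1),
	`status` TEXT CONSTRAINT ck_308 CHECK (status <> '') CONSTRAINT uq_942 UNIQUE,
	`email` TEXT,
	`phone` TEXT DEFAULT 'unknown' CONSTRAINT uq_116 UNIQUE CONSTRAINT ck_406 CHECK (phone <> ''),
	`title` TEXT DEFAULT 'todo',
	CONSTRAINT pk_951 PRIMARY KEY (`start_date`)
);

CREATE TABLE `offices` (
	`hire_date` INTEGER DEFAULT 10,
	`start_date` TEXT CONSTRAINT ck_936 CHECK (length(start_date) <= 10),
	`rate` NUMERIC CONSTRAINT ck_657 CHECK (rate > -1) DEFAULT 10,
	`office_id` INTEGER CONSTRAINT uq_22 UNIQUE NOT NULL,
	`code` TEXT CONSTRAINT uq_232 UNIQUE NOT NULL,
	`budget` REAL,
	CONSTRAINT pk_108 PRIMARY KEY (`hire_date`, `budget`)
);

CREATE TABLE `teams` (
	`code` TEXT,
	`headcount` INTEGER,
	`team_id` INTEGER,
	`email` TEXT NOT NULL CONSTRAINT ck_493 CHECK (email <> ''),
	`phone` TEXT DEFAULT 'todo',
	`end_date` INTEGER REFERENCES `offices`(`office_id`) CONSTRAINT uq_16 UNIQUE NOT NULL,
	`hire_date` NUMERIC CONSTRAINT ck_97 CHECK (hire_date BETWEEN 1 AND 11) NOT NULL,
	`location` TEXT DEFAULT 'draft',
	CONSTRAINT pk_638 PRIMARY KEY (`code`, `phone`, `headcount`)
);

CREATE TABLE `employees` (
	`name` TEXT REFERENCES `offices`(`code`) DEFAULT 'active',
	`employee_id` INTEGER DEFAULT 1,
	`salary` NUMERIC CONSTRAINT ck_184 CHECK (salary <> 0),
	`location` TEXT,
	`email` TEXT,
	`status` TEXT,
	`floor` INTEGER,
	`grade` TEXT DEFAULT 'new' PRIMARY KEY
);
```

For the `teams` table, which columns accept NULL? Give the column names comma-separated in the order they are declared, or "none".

- code: part of the PRIMARY KEY, which implies NOT NULL → not nullable.
- headcount: part of the PRIMARY KEY, which implies NOT NULL → not nullable.
- team_id: no NOT NULL constraint applies → nullable.
- email: declared NOT NULL → not nullable.
- phone: part of the PRIMARY KEY, which implies NOT NULL → not nullable.
- end_date: declared NOT NULL → not nullable.
- hire_date: declared NOT NULL → not nullable.
- location: DEFAULT only fills an omitted column; an explicit NULL is still allowed → nullable.

team_id, location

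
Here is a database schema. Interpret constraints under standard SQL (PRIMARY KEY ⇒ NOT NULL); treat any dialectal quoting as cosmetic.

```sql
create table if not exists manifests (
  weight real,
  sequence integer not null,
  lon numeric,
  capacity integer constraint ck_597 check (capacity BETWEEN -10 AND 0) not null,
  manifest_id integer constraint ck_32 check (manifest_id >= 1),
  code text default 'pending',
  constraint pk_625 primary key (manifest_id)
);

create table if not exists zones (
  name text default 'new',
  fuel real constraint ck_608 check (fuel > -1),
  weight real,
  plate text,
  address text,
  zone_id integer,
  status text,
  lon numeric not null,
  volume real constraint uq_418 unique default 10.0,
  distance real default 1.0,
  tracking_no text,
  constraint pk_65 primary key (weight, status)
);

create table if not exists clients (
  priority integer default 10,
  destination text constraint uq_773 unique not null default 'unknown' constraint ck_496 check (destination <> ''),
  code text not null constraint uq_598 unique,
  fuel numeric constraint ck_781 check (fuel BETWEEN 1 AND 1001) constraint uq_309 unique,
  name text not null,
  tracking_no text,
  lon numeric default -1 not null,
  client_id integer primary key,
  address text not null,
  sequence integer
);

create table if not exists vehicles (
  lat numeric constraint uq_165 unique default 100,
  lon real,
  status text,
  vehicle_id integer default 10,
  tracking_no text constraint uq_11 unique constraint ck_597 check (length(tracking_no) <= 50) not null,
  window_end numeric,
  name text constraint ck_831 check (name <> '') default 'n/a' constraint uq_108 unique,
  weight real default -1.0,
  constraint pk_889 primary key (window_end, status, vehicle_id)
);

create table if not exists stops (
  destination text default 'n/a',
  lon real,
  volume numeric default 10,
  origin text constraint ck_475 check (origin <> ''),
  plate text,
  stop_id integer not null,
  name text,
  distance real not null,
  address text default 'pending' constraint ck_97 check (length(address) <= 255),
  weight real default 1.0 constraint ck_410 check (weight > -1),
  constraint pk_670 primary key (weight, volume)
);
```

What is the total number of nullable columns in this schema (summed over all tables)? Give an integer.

manifests: 3 nullable (weight, lon, code — PK (manifest_id) and explicit NOT NULL columns excluded).
zones: 8 nullable (name, fuel, plate, address, zone_id, volume, distance, tracking_no — PK (weight, status) and explicit NOT NULL columns excluded).
clients: 4 nullable (priority, fuel, tracking_no, sequence — PK (client_id) and explicit NOT NULL columns excluded).
vehicles: 4 nullable (lat, lon, name, weight — PK (window_end, status, vehicle_id) and explicit NOT NULL columns excluded).
stops: 6 nullable (destination, lon, origin, plate, name, address — PK (weight, volume) and explicit NOT NULL columns excluded).
Total: 3 + 8 + 4 + 4 + 6 = 25.

25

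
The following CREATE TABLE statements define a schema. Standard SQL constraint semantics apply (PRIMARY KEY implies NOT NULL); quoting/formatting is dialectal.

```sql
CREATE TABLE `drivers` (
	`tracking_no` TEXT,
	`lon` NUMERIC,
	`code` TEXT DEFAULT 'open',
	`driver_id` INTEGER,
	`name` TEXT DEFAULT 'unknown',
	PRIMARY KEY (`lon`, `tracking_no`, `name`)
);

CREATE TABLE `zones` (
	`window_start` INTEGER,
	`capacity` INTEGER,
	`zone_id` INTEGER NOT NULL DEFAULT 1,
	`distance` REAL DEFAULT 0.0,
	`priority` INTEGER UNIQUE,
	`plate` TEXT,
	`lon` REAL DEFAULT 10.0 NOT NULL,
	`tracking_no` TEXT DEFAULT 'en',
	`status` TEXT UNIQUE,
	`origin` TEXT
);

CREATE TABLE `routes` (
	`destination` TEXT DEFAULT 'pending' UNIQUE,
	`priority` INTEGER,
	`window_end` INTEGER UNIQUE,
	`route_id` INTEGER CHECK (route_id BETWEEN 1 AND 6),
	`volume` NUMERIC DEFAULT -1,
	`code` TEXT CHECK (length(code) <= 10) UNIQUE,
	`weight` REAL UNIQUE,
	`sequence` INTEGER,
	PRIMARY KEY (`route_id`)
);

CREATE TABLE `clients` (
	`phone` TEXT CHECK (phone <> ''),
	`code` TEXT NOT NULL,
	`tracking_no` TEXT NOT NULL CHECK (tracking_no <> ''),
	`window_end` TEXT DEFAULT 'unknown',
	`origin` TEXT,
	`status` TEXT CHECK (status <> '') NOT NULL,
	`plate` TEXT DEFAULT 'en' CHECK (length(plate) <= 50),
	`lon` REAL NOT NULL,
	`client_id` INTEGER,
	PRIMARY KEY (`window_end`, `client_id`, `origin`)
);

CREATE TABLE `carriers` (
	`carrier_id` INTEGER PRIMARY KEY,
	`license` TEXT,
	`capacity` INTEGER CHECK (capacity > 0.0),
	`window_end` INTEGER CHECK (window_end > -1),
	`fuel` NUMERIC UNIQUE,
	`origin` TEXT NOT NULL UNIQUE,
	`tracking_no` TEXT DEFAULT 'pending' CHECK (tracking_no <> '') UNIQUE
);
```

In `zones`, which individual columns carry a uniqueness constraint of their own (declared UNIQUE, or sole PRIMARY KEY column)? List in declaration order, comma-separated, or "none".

priority, status

- window_start: no UNIQUE or single-column PK constraint.
- capacity: no UNIQUE or single-column PK constraint.
- zone_id: no UNIQUE or single-column PK constraint.
- distance: no UNIQUE or single-column PK constraint.
- priority: declared UNIQUE → unique.
- plate: no UNIQUE or single-column PK constraint.
- lon: no UNIQUE or single-column PK constraint.
- tracking_no: no UNIQUE or single-column PK constraint.
- status: declared UNIQUE → unique.
- origin: no UNIQUE or single-column PK constraint.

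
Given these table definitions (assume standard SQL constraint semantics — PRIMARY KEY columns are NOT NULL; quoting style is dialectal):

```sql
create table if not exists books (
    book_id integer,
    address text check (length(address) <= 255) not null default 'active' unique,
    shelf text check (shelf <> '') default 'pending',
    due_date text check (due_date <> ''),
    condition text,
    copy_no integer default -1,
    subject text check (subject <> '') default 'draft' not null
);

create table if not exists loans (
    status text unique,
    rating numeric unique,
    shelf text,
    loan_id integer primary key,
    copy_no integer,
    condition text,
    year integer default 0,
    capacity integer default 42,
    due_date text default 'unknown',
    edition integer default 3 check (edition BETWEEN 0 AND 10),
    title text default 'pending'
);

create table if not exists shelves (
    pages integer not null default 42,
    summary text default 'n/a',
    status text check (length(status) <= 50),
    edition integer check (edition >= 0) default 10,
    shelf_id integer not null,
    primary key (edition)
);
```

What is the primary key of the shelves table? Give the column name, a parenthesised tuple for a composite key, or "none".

edition is declared PRIMARY KEY as a table-level PRIMARY KEY clause.

edition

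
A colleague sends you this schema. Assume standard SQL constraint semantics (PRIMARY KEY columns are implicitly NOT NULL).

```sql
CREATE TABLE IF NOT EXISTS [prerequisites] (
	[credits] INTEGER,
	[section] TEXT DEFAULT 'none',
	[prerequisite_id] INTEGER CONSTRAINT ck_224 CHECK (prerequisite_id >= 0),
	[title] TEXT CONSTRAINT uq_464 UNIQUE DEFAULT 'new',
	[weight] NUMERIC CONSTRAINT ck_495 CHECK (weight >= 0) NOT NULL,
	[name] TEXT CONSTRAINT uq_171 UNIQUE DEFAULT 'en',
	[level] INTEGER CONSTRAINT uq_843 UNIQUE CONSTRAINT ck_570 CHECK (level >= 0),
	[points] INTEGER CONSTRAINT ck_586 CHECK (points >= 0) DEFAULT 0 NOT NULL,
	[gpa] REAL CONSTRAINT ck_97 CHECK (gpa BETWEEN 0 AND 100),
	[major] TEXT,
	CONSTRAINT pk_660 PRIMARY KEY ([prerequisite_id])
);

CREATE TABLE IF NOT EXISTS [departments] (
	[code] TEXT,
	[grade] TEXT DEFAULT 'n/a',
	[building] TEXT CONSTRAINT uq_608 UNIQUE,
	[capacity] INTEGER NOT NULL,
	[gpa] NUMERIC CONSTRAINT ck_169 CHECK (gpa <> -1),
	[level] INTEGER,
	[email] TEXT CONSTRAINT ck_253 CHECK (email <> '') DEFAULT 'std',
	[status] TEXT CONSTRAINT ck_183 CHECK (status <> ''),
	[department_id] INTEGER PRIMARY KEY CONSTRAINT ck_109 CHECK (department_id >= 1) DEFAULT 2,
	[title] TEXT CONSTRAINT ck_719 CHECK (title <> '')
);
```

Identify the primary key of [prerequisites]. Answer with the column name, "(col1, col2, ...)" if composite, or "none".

prerequisite_id is declared PRIMARY KEY as a table-level PRIMARY KEY clause.

prerequisite_id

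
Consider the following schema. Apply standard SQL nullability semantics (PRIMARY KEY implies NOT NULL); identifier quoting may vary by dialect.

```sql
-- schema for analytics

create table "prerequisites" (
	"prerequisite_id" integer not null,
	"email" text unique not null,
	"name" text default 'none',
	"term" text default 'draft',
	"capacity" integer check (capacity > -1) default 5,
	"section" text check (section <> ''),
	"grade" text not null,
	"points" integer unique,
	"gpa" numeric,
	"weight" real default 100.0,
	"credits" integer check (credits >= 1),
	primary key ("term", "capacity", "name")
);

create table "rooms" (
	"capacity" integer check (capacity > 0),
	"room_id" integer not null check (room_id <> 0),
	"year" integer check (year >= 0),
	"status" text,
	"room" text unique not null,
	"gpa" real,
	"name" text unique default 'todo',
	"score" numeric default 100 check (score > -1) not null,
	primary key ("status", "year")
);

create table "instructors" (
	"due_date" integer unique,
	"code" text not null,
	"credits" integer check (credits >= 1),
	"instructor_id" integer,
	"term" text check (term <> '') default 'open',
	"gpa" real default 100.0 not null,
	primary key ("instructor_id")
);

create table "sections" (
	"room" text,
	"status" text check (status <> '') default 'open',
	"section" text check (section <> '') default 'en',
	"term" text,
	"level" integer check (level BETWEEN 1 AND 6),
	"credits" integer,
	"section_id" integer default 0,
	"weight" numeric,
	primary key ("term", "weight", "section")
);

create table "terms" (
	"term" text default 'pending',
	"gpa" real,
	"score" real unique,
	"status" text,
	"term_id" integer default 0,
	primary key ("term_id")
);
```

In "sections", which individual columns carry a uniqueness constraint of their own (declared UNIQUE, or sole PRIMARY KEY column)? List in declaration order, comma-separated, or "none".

none

- room: no UNIQUE or single-column PK constraint.
- status: no UNIQUE or single-column PK constraint.
- section: part of a composite PRIMARY KEY — only the tuple is unique, not this column on its own.
- term: part of a composite PRIMARY KEY — only the tuple is unique, not this column on its own.
- level: no UNIQUE or single-column PK constraint.
- credits: no UNIQUE or single-column PK constraint.
- section_id: no UNIQUE or single-column PK constraint.
- weight: part of a composite PRIMARY KEY — only the tuple is unique, not this column on its own.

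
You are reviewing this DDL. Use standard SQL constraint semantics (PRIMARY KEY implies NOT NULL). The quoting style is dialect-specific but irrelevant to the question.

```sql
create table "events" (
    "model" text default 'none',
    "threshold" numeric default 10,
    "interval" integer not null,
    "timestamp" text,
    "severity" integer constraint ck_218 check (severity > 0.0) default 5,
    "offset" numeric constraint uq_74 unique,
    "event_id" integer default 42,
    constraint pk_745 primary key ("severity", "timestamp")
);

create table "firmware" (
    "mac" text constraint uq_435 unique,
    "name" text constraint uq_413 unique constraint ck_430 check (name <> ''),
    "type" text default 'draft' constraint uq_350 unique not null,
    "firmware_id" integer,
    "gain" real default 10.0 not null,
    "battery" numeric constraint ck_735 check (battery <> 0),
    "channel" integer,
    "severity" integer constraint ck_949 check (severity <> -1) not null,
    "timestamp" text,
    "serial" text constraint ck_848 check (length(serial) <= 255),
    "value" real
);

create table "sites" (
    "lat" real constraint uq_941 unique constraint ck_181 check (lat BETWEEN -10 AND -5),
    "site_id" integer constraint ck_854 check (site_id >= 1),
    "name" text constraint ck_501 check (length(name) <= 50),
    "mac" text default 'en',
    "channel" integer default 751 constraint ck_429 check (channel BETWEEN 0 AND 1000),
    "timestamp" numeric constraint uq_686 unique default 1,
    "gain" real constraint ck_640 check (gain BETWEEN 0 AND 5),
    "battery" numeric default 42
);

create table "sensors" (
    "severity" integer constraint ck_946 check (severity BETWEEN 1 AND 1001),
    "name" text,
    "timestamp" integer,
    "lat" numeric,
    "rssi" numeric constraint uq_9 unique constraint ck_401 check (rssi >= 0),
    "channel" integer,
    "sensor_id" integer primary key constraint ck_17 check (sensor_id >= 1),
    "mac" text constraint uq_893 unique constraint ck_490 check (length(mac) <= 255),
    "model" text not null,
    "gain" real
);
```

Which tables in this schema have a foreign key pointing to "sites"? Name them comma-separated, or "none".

No REFERENCES clause anywhere in the schema names sites.

none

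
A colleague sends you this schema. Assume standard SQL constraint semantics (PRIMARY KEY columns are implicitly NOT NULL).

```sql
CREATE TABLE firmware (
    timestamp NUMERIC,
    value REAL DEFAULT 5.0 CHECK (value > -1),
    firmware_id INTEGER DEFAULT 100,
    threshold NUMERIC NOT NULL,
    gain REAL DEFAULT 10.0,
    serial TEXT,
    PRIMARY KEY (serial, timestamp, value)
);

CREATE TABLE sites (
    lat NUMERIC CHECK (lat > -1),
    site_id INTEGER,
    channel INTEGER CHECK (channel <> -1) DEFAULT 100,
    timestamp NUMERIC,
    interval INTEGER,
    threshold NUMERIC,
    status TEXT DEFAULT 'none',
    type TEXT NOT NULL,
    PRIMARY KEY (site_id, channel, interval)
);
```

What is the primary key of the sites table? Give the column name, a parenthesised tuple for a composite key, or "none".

(site_id, channel, interval)

A table-level PRIMARY KEY clause names 3 columns: site_id, channel, interval.
This is a composite key — the combination is unique, not each column individually.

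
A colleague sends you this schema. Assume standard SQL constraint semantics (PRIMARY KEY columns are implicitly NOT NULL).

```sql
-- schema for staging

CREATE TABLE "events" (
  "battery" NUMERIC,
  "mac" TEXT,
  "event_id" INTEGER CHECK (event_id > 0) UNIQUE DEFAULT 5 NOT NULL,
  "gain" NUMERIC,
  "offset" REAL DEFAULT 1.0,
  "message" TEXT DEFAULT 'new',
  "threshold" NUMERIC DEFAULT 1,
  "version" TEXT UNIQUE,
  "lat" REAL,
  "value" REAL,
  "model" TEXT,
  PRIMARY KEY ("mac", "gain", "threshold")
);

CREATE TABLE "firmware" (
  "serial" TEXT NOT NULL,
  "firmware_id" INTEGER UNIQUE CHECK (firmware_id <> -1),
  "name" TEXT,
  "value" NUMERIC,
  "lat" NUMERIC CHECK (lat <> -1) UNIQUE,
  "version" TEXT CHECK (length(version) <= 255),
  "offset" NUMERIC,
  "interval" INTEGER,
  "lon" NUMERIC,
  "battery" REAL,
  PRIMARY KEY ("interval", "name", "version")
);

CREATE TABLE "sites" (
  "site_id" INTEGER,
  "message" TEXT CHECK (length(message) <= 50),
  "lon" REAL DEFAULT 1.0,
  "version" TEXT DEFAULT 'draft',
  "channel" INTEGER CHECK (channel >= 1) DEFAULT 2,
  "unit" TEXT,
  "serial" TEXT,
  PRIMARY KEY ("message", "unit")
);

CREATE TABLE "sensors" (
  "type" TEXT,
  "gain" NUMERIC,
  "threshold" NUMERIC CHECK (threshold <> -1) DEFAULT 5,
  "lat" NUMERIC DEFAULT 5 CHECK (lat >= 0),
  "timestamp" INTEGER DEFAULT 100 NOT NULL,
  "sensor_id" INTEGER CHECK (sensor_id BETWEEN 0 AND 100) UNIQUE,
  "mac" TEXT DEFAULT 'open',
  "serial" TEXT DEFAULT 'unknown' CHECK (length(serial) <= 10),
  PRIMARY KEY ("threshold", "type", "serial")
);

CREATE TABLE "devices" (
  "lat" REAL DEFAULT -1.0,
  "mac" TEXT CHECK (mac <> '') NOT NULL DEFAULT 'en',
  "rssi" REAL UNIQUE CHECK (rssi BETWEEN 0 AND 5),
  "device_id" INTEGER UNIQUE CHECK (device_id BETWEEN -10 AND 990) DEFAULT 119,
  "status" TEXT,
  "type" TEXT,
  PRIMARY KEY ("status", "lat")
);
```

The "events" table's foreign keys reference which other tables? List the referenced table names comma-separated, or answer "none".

No column in events has a REFERENCES clause.

none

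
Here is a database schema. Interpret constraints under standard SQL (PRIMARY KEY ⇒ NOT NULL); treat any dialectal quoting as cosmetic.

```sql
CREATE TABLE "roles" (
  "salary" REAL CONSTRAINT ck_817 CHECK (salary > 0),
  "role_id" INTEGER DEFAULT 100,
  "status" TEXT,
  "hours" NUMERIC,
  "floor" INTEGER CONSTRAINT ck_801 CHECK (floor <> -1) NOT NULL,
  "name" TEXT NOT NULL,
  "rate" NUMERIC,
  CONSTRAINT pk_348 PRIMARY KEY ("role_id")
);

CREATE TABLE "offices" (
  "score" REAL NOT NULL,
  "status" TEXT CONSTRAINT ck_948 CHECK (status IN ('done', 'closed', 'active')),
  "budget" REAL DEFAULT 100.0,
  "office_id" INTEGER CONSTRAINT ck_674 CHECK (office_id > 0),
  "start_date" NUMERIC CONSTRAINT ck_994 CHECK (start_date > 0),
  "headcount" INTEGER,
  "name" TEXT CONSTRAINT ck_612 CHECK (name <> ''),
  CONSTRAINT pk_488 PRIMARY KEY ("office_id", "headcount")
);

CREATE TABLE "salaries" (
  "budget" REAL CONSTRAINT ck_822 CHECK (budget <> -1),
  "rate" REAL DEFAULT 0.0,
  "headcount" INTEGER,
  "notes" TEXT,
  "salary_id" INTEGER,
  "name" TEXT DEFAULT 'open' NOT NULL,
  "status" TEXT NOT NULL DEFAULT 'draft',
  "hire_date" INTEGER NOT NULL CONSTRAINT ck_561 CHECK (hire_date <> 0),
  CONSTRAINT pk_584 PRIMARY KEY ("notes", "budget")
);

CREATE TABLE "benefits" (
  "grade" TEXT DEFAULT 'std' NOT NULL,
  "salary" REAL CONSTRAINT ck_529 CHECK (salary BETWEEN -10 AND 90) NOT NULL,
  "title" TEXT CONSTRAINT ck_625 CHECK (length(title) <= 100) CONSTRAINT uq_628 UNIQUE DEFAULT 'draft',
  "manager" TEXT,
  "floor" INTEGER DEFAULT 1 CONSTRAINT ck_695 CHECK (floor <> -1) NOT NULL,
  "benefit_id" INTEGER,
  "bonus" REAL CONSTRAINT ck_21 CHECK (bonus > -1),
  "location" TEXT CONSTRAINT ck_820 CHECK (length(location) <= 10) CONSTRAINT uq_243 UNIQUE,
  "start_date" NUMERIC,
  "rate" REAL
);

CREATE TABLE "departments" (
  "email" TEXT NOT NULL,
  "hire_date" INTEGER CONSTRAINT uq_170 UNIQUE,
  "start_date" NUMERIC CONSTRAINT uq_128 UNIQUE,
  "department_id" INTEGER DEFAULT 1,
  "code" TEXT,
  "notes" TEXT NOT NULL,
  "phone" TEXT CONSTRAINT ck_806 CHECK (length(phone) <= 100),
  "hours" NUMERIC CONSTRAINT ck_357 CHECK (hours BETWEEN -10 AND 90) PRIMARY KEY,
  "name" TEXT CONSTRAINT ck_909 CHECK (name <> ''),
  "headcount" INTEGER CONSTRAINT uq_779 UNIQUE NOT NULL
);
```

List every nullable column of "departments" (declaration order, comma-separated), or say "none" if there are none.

- email: declared NOT NULL → not nullable.
- hire_date: UNIQUE does not imply NOT NULL → nullable.
- start_date: UNIQUE does not imply NOT NULL → nullable.
- department_id: DEFAULT only fills an omitted column; an explicit NULL is still allowed → nullable.
- code: no NOT NULL constraint applies → nullable.
- notes: declared NOT NULL → not nullable.
- phone: CHECK does not forbid NULL (a CHECK constraint passes when its expression is NULL) → nullable.
- hours: part of the PRIMARY KEY, which implies NOT NULL → not nullable.
- name: CHECK does not forbid NULL (a CHECK constraint passes when its expression is NULL) → nullable.
- headcount: declared NOT NULL → not nullable.

hire_date, start_date, department_id, code, phone, name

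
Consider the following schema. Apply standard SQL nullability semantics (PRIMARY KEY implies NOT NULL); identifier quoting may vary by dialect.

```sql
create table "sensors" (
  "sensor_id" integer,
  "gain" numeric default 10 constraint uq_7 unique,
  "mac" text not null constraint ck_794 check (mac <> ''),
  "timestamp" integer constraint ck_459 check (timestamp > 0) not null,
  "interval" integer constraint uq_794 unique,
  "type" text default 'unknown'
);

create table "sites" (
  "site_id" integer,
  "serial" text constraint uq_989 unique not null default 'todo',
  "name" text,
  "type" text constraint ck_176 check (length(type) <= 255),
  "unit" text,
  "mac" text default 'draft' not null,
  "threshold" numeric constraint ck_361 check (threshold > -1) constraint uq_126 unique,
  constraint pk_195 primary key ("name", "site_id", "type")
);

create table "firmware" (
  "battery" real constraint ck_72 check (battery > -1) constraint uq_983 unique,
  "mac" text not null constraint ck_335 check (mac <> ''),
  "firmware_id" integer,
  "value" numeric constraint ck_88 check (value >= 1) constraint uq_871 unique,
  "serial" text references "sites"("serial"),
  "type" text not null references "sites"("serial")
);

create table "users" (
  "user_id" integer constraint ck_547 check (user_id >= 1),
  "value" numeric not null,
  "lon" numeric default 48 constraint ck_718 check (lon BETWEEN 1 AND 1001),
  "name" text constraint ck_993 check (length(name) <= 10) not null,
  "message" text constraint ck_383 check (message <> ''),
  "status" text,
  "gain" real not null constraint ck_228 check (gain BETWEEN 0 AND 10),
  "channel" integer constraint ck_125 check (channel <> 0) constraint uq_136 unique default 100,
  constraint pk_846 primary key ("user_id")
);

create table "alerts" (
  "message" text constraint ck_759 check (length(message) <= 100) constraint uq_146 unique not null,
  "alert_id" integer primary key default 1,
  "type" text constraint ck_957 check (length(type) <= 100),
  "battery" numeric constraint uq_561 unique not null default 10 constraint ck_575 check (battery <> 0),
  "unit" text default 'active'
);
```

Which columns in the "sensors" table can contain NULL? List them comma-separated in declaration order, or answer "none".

sensor_id, gain, interval, type

- sensor_id: no NOT NULL constraint applies → nullable.
- gain: UNIQUE does not imply NOT NULL → nullable.
- mac: declared NOT NULL → not nullable.
- timestamp: declared NOT NULL → not nullable.
- interval: UNIQUE does not imply NOT NULL → nullable.
- type: DEFAULT only fills an omitted column; an explicit NULL is still allowed → nullable.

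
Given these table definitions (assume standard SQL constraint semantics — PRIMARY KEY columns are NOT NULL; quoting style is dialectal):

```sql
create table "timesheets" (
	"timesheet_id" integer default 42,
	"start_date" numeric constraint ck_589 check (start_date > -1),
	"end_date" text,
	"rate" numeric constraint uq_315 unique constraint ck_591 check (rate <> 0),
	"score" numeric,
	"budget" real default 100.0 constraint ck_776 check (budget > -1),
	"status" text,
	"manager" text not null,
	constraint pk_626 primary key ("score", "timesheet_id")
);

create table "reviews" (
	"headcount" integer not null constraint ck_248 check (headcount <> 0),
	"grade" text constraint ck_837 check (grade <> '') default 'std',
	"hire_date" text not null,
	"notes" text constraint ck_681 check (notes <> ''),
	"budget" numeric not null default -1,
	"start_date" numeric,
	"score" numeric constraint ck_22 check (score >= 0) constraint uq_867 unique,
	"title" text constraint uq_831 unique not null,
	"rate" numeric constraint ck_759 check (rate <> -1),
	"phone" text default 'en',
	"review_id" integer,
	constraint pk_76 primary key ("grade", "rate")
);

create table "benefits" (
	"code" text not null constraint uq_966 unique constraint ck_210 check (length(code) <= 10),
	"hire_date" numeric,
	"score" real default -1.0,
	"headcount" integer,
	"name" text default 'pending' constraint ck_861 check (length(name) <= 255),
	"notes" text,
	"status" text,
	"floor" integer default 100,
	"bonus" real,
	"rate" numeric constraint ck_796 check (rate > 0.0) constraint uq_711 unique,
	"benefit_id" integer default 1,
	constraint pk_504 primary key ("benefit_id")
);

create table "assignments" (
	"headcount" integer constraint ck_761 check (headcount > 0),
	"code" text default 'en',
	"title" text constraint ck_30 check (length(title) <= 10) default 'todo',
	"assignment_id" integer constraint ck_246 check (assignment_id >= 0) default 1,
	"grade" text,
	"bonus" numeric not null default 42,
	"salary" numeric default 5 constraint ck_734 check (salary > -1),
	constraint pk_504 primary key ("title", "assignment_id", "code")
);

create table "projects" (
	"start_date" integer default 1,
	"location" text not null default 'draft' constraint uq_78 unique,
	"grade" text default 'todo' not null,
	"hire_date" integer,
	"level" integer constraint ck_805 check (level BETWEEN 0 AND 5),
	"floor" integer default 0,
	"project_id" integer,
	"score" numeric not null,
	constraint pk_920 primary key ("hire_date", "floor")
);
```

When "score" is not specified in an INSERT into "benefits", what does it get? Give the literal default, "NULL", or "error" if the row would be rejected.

score has an explicit DEFAULT -1.0.
When the column is omitted from an INSERT, that default is used.

-1.0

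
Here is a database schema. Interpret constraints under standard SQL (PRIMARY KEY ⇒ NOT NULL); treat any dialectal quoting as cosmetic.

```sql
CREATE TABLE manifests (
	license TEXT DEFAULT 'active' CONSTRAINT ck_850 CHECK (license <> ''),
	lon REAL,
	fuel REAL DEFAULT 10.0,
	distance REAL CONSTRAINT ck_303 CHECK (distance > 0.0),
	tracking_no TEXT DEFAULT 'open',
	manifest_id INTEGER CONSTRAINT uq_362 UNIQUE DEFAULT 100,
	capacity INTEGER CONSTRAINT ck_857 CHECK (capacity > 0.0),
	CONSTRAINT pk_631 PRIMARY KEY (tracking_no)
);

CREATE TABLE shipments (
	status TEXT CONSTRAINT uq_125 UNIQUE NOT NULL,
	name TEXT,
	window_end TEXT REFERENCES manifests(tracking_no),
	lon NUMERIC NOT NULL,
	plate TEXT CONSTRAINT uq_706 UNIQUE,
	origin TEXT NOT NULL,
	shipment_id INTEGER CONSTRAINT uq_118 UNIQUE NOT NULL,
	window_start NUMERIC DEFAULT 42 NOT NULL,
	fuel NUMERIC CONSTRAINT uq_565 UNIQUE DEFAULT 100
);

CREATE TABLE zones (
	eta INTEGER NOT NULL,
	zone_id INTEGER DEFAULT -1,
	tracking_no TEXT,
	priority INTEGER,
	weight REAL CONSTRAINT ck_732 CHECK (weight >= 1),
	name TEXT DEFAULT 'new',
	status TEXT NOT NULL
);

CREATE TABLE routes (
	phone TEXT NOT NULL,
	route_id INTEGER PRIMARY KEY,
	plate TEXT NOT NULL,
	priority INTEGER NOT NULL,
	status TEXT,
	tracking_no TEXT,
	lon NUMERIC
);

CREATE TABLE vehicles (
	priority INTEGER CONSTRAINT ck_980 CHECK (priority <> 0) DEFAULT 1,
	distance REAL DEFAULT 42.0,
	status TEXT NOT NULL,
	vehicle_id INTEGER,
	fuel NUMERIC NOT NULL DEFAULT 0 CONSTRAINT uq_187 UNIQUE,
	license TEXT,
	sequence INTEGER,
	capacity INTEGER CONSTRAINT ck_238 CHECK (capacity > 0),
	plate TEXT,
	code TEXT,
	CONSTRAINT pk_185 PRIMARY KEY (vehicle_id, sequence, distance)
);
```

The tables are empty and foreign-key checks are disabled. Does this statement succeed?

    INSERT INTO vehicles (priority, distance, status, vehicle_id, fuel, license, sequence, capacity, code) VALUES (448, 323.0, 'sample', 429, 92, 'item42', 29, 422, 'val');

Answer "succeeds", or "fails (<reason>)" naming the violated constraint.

succeeds

NOT NULL columns: distance is supplied; fuel is supplied; sequence is supplied; status is supplied; vehicle_id is supplied.
CHECK constraints: 448 satisfies (priority <> 0); 422 satisfies (capacity > 0).
No constraint is violated.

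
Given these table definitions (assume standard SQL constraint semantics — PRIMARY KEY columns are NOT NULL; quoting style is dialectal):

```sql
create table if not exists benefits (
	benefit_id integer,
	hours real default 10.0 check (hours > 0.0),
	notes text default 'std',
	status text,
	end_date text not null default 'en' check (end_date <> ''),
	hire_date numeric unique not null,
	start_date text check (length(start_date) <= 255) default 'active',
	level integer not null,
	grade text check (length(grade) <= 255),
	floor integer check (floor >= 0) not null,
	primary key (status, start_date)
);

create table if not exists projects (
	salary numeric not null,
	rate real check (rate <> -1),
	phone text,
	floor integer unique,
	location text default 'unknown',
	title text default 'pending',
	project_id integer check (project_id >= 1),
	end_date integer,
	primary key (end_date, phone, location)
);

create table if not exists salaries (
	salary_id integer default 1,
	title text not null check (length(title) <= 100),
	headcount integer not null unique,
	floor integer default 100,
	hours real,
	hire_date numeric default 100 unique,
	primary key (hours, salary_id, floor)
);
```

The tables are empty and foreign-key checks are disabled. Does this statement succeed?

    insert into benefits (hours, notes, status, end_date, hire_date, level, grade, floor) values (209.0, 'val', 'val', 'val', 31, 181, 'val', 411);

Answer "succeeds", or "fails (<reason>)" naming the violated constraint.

NOT NULL columns: end_date is supplied; floor is supplied; hire_date is supplied; level is supplied; start_date defaults to 'active'; status is supplied.
CHECK constraints: 209.0 satisfies (hours > 0.0); 'val' satisfies (end_date <> ''); 'val' satisfies (length(grade) <= 255); 411 satisfies (floor >= 0).
No constraint is violated.

succeeds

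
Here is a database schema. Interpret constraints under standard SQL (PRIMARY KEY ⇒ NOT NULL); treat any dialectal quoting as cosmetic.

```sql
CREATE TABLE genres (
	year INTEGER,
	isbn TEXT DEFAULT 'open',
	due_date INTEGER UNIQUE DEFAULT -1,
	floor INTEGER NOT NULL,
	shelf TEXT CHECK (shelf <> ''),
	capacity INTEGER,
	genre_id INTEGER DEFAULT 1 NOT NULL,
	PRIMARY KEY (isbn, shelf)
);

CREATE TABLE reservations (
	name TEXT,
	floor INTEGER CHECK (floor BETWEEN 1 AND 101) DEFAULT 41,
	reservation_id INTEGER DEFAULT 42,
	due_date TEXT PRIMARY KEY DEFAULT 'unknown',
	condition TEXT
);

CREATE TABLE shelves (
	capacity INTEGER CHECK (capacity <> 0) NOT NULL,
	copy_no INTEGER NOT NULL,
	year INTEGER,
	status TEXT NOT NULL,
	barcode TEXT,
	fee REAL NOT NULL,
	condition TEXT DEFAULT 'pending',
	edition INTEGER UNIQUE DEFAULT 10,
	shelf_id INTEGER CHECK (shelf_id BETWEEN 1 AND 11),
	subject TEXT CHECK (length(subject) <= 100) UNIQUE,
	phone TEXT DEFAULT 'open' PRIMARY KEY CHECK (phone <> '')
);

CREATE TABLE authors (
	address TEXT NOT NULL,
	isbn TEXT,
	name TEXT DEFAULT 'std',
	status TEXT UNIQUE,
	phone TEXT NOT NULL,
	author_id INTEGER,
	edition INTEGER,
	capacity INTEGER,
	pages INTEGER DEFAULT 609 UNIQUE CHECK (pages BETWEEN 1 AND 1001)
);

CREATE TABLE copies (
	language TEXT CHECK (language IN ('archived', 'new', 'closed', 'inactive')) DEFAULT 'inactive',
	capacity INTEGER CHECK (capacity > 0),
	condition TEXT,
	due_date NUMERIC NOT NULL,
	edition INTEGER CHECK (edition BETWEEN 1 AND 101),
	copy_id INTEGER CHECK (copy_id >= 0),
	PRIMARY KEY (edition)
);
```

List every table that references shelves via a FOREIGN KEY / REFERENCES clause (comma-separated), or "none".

No REFERENCES clause anywhere in the schema names shelves.

none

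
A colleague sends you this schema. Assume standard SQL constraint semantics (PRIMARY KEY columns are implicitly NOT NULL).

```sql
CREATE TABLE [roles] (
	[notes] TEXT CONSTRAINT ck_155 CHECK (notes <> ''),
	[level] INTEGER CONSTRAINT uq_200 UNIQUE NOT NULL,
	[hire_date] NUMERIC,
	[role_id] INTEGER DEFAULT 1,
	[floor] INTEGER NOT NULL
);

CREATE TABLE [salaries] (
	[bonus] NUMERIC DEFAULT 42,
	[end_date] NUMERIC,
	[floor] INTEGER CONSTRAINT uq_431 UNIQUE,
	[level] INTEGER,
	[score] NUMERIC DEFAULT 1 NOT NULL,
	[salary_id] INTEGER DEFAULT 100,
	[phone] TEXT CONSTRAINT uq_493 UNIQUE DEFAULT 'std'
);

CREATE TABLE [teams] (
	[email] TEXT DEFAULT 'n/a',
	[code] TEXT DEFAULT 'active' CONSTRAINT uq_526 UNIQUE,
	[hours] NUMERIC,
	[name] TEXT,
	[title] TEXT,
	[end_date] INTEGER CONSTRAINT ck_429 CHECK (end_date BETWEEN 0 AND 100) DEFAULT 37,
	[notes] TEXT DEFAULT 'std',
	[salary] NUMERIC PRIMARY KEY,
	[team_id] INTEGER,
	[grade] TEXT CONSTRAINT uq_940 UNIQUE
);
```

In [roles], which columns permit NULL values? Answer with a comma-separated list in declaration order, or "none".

notes, hire_date, role_id

- notes: CHECK does not forbid NULL (a CHECK constraint passes when its expression is NULL) → nullable.
- level: declared NOT NULL → not nullable.
- hire_date: no NOT NULL constraint applies → nullable.
- role_id: DEFAULT only fills an omitted column; an explicit NULL is still allowed → nullable.
- floor: declared NOT NULL → not nullable.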